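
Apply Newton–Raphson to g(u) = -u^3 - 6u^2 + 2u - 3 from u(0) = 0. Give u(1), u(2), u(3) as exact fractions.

g'(u) = -3u^2 - 12u + 2.
g(0) = -3, g'(0) = 2, so u(1) = 0 - (-3)/2 = 3/2.
g(3/2) = -135/8, g'(3/2) = -91/4, so u(2) = (3/2) - (-135/8)/(-91/4) = 69/91.
g(69/91) = -4045950/753571, g'(69/91) = -73069/8281, so u(3) = (69/91) - (-4045950/753571)/(-73069/8281) = 995811/6649279.

u(1) = 3/2, u(2) = 69/91, u(3) = 995811/6649279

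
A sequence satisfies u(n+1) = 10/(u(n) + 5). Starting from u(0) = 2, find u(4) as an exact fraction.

118/77

u(1) = 10/(2 + 5) = 10/7.
u(2) = 10/(10/7 + 5) = 14/9.
u(3) = 10/(14/9 + 5) = 90/59.
u(4) = 10/(90/59 + 5) = 118/77.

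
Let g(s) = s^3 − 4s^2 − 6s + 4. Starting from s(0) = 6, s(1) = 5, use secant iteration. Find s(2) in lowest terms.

g(6) = 40, g(5) = −1. s(2) = 5 − (−1)·(5 − 6)/((−1) − 40) = 206/41.

206/41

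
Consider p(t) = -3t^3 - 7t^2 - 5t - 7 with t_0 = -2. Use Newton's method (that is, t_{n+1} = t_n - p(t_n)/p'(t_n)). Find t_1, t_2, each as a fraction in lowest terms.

t_1 = -27/13, t_2 = -33569/16198

p'(t) = -9t^2 - 14t - 5.
p(-2) = -1, p'(-2) = -13, so t_1 = (-2) - (-1)/(-13) = -27/13.
p(-27/13) = 146/2197, p'(-27/13) = -2492/169, so t_2 = (-27/13) - (146/2197)/(-2492/169) = -33569/16198.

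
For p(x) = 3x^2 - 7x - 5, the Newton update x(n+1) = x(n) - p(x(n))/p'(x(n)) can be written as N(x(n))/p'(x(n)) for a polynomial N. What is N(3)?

32

p'(x) = 6x - 7.
N(x) = x·p'(x) - p(x) = x·(6x - 7) - (3x^2 - 7x - 5) = 3x^2 + 5.
N(3) = 32.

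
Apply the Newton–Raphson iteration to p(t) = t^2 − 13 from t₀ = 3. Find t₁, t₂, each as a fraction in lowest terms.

t₁ = 11/3, t₂ = 119/33

p'(t) = 2t.
p(3) = −4, p'(3) = 6, so t₁ = 3 − (−4)/6 = 11/3.
p(11/3) = 4/9, p'(11/3) = 22/3, so t₂ = (11/3) − (4/9)/(22/3) = 119/33.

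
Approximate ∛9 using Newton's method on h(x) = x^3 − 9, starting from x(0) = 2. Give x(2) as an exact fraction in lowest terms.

h'(x) = 3x^2.
h(2) = −1, h'(2) = 12, so x(1) = 2 − (−1)/12 = 25/12.
h(25/12) = 73/1728, h'(25/12) = 625/48, so x(2) = (25/12) − (73/1728)/(625/48) = 23401/11250.

23401/11250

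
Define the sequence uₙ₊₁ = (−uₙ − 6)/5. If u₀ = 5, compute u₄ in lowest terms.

−619/625

u₁ = (−5 − 6)/5 = −11/5.
u₂ = (−(−11/5) − 6)/5 = −19/25.
u₃ = (−(−19/25) − 6)/5 = −131/125.
u₄ = (−(−131/125) − 6)/5 = −619/625.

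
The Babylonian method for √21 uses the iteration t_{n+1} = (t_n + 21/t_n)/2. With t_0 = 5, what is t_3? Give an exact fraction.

t_1 = (5 + 21/5)/2 = 23/5.
t_2 = (23/5 + 21/(23/5))/2 = 527/115.
t_3 = (527/115 + 21/(527/115))/2 = 277727/60605.

277727/60605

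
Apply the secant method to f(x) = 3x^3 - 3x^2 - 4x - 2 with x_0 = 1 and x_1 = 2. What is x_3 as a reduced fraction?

f(1) = -6, f(2) = 2. x_2 = 2 - 2·(2 - 1)/(2 - (-6)) = 7/4.
f(2) = 2, f(7/4) = -135/64. x_3 = (7/4) - (-135/64)·((7/4) - 2)/((-135/64) - 2) = 494/263.

494/263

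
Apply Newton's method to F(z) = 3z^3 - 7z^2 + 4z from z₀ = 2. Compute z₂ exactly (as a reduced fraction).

F'(z) = 9z^2 - 14z + 4.
F(2) = 4, F'(2) = 12, so z₁ = 2 - 4/12 = 5/3.
F(5/3) = 10/9, F'(5/3) = 17/3, so z₂ = (5/3) - (10/9)/(17/3) = 25/17.

25/17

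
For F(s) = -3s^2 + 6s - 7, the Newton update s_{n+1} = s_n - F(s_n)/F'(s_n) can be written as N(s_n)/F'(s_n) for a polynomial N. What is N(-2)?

F'(s) = -6s + 6.
N(s) = s·F'(s) - F(s) = s·(-6s + 6) - (-3s^2 + 6s - 7) = -3s^2 + 7.
N(-2) = -5.

-5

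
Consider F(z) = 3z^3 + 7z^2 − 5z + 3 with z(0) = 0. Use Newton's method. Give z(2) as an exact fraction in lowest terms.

F'(z) = 9z^2 + 14z − 5.
F(0) = 3, F'(0) = −5, so z(1) = 0 − 3/(−5) = 3/5.
F(3/5) = 396/125, F'(3/5) = 166/25, so z(2) = (3/5) − (396/125)/(166/25) = 51/415.

51/415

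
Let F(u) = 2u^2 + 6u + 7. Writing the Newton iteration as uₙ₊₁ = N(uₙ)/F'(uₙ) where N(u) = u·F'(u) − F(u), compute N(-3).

11

F'(u) = 4u + 6.
N(u) = u·F'(u) − F(u) = u·(4u + 6) − (2u^2 + 6u + 7) = 2u^2 − 7.
N(-3) = 11.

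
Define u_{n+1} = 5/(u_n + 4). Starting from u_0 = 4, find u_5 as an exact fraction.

4685/4688

u_1 = 5/(4 + 4) = 5/8.
u_2 = 5/(5/8 + 4) = 40/37.
u_3 = 5/(40/37 + 4) = 185/188.
u_4 = 5/(185/188 + 4) = 940/937.
u_5 = 5/(940/937 + 4) = 4685/4688.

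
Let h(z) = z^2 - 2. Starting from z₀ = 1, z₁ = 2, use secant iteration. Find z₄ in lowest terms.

h(1) = -1, h(2) = 2. z₂ = 2 - 2·(2 - 1)/(2 - (-1)) = 4/3.
h(2) = 2, h(4/3) = -2/9. z₃ = (4/3) - (-2/9)·((4/3) - 2)/((-2/9) - 2) = 7/5.
h(4/3) = -2/9, h(7/5) = -1/25. z₄ = (7/5) - (-1/25)·((7/5) - (4/3))/((-1/25) - (-2/9)) = 58/41.

58/41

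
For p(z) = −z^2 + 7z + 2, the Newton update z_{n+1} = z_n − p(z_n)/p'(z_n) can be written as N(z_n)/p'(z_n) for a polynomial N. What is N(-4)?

p'(z) = −2z + 7.
N(z) = z·p'(z) − p(z) = z·(−2z + 7) − (−z^2 + 7z + 2) = −z^2 − 2.
N(-4) = −18.

−18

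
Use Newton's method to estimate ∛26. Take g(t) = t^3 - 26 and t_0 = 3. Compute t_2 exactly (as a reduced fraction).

767879/259200

g'(t) = 3t^2.
g(3) = 1, g'(3) = 27, so t_1 = 3 - 1/27 = 80/27.
g(80/27) = 242/19683, g'(80/27) = 6400/243, so t_2 = (80/27) - (242/19683)/(6400/243) = 767879/259200.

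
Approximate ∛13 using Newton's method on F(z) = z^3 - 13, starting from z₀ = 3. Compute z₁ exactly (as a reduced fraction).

67/27

F'(z) = 3z^2.
F(3) = 14, F'(3) = 27, so z₁ = 3 - 14/27 = 67/27.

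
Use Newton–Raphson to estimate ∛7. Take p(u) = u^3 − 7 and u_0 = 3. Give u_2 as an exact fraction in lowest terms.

p'(u) = 3u^2.
p(3) = 20, p'(3) = 27, so u_1 = 3 − 20/27 = 61/27.
p(61/27) = 89200/19683, p'(61/27) = 3721/243, so u_2 = (61/27) − (89200/19683)/(3721/243) = 591743/301401.

591743/301401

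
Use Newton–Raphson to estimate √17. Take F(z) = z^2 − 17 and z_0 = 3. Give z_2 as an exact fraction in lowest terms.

F'(z) = 2z.
F(3) = −8, F'(3) = 6, so z_1 = 3 − (−8)/6 = 13/3.
F(13/3) = 16/9, F'(13/3) = 26/3, so z_2 = (13/3) − (16/9)/(26/3) = 161/39.

161/39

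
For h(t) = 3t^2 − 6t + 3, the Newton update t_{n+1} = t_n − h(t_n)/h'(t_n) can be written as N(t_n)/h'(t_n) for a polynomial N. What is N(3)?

24

h'(t) = 6t − 6.
N(t) = t·h'(t) − h(t) = t·(6t − 6) − (3t^2 − 6t + 3) = 3t^2 − 3.
N(3) = 24.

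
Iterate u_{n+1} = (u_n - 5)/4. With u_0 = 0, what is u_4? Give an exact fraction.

-425/256

u_1 = (0 - 5)/4 = -5/4.
u_2 = ((-5/4) - 5)/4 = -25/16.
u_3 = ((-25/16) - 5)/4 = -105/64.
u_4 = ((-105/64) - 5)/4 = -425/256.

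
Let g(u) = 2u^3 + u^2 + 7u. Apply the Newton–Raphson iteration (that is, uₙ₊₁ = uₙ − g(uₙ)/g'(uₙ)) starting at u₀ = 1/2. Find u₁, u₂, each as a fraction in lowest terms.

u₁ = 3/38, u₂ = 45/39482

g'(u) = 6u^2 + 2u + 7.
g(1/2) = 4, g'(1/2) = 19/2, so u₁ = (1/2) − 4/(19/2) = 3/38.
g(3/38) = 3840/6859, g'(3/38) = 5195/722, so u₂ = (3/38) − (3840/6859)/(5195/722) = 45/39482.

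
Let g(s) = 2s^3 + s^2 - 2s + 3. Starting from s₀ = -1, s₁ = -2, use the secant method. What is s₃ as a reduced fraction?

-1621/1013

g(-1) = 4, g(-2) = -5. s₂ = (-2) - (-5)·((-2) - (-1))/((-5) - 4) = -13/9.
g(-2) = -5, g(-13/9) = 1420/729. s₃ = (-13/9) - (1420/729)·((-13/9) - (-2))/((1420/729) - (-5)) = -1621/1013.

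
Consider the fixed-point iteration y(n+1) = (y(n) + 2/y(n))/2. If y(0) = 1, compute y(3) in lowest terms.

y(1) = (1 + 2/1)/2 = 3/2.
y(2) = (3/2 + 2/(3/2))/2 = 17/12.
y(3) = (17/12 + 2/(17/12))/2 = 577/408.

577/408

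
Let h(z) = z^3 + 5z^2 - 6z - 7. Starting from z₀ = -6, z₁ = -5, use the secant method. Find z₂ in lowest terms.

h(-6) = -7, h(-5) = 23. z₂ = (-5) - 23·((-5) - (-6))/(23 - (-7)) = -173/30.

-173/30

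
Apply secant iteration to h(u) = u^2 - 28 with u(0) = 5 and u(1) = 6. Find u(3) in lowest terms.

164/31

h(5) = -3, h(6) = 8. u(2) = 6 - 8·(6 - 5)/(8 - (-3)) = 58/11.
h(6) = 8, h(58/11) = -24/121. u(3) = (58/11) - (-24/121)·((58/11) - 6)/((-24/121) - 8) = 164/31.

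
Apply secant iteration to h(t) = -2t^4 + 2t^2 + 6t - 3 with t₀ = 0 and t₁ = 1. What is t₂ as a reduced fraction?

h(0) = -3, h(1) = 3. t₂ = 1 - 3·(1 - 0)/(3 - (-3)) = 1/2.

1/2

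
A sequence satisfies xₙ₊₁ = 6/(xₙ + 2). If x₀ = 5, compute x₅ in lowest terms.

x₁ = 6/(5 + 2) = 6/7.
x₂ = 6/(6/7 + 2) = 21/10.
x₃ = 6/(21/10 + 2) = 60/41.
x₄ = 6/(60/41 + 2) = 123/71.
x₅ = 6/(123/71 + 2) = 426/265.

426/265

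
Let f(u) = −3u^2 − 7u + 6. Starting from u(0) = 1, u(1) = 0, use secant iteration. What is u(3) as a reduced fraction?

f(1) = −4, f(0) = 6. u(2) = 0 − 6·(0 − 1)/(6 − (−4)) = 3/5.
f(0) = 6, f(3/5) = 18/25. u(3) = (3/5) − (18/25)·((3/5) − 0)/((18/25) − 6) = 15/22.

15/22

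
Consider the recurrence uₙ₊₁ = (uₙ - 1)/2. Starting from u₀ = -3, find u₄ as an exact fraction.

u₁ = ((-3) - 1)/2 = -2.
u₂ = ((-2) - 1)/2 = -3/2.
u₃ = ((-3/2) - 1)/2 = -5/4.
u₄ = ((-5/4) - 1)/2 = -9/8.

-9/8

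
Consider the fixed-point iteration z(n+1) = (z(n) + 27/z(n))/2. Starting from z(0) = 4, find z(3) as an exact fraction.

25575217/4921952

z(1) = (4 + 27/4)/2 = 43/8.
z(2) = (43/8 + 27/(43/8))/2 = 3577/688.
z(3) = (3577/688 + 27/(3577/688))/2 = 25575217/4921952.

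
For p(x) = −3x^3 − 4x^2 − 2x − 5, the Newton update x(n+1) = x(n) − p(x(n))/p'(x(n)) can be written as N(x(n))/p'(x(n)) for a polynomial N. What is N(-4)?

325

p'(x) = −9x^2 − 8x − 2.
N(x) = x·p'(x) − p(x) = x·(−9x^2 − 8x − 2) − (−3x^3 − 4x^2 − 2x − 5) = −6x^3 − 4x^2 + 5.
N(-4) = 325.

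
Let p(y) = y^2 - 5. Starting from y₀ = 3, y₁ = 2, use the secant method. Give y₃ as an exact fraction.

p(3) = 4, p(2) = -1. y₂ = 2 - (-1)·(2 - 3)/((-1) - 4) = 11/5.
p(2) = -1, p(11/5) = -4/25. y₃ = (11/5) - (-4/25)·((11/5) - 2)/((-4/25) - (-1)) = 47/21.

47/21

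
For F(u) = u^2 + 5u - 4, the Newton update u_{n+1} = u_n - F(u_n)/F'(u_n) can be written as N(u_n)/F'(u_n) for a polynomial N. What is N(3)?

13

F'(u) = 2u + 5.
N(u) = u·F'(u) - F(u) = u·(2u + 5) - (u^2 + 5u - 4) = u^2 + 4.
N(3) = 13.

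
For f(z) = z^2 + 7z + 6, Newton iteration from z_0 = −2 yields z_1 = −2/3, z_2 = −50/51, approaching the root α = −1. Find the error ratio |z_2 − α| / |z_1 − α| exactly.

1/17

z_1 − α = −2/3 − (−1) = −2/3 + 1 = 1/3, so |z_1 − α| = 1/3.
z_2 − α = −50/51 − (−1) = −50/51 + 1 = 1/51, so |z_2 − α| = 1/51.
Ratio = (1/51) / (1/3) = 1/17.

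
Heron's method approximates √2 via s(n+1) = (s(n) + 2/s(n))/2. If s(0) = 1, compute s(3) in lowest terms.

577/408

s(1) = (1 + 2/1)/2 = 3/2.
s(2) = (3/2 + 2/(3/2))/2 = 17/12.
s(3) = (17/12 + 2/(17/12))/2 = 577/408.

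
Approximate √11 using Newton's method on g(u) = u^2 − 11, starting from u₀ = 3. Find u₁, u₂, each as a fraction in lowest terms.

u₁ = 10/3, u₂ = 199/60

g'(u) = 2u.
g(3) = −2, g'(3) = 6, so u₁ = 3 − (−2)/6 = 10/3.
g(10/3) = 1/9, g'(10/3) = 20/3, so u₂ = (10/3) − (1/9)/(20/3) = 199/60.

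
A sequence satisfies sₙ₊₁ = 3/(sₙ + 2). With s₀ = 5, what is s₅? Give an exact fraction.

483/487

s₁ = 3/(5 + 2) = 3/7.
s₂ = 3/(3/7 + 2) = 21/17.
s₃ = 3/(21/17 + 2) = 51/55.
s₄ = 3/(51/55 + 2) = 165/161.
s₅ = 3/(165/161 + 2) = 483/487.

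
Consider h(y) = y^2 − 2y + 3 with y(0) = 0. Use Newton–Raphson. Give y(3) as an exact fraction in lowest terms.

h'(y) = 2y − 2.
h(0) = 3, h'(0) = −2, so y(1) = 0 − 3/(−2) = 3/2.
h(3/2) = 9/4, h'(3/2) = 1, so y(2) = (3/2) − (9/4)/1 = −3/4.
h(−3/4) = 81/16, h'(−3/4) = −7/2, so y(3) = (−3/4) − (81/16)/(−7/2) = 39/56.

39/56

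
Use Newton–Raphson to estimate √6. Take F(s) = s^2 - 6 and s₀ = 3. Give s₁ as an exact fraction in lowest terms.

5/2

F'(s) = 2s.
F(3) = 3, F'(3) = 6, so s₁ = 3 - 3/6 = 5/2.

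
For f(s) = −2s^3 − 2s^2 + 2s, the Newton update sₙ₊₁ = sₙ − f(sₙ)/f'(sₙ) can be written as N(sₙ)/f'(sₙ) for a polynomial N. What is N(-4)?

f'(s) = −6s^2 − 4s + 2.
N(s) = s·f'(s) − f(s) = s·(−6s^2 − 4s + 2) − (−2s^3 − 2s^2 + 2s) = −4s^3 − 2s^2.
N(-4) = 224.

224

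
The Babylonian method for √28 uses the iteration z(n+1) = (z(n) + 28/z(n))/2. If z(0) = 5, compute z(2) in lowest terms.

5609/1060

z(1) = (5 + 28/5)/2 = 53/10.
z(2) = (53/10 + 28/(53/10))/2 = 5609/1060.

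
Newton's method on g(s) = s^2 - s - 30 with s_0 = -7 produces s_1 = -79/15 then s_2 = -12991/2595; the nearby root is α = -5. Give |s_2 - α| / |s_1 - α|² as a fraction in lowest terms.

15/173

s_1 - α = -79/15 - (-5) = -79/15 + 5 = -4/15, so |s_1 - α| = 4/15.
s_2 - α = -12991/2595 - (-5) = -12991/2595 + 5 = -16/2595, so |s_2 - α| = 16/2595.
|s_1 - α|² = 16/225.
Ratio = (16/2595) / (16/225) = 15/173.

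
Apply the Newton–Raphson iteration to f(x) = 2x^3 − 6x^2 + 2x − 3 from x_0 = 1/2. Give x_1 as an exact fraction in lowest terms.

f'(x) = 6x^2 − 12x + 2.
f(1/2) = −13/4, f'(1/2) = −5/2, so x_1 = (1/2) − (−13/4)/(−5/2) = −4/5.

−4/5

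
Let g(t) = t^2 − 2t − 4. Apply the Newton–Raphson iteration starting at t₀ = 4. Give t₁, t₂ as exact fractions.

t₁ = 10/3, t₂ = 68/21

g'(t) = 2t − 2.
g(4) = 4, g'(4) = 6, so t₁ = 4 − 4/6 = 10/3.
g(10/3) = 4/9, g'(10/3) = 14/3, so t₂ = (10/3) − (4/9)/(14/3) = 68/21.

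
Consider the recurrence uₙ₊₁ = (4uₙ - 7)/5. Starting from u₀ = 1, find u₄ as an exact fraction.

-2327/625

u₁ = (4·1 - 7)/5 = -3/5.
u₂ = (4·(-3/5) - 7)/5 = -47/25.
u₃ = (4·(-47/25) - 7)/5 = -363/125.
u₄ = (4·(-363/125) - 7)/5 = -2327/625.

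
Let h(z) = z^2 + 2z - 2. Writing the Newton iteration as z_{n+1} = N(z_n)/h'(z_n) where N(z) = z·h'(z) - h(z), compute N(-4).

h'(z) = 2z + 2.
N(z) = z·h'(z) - h(z) = z·(2z + 2) - (z^2 + 2z - 2) = z^2 + 2.
N(-4) = 18.

18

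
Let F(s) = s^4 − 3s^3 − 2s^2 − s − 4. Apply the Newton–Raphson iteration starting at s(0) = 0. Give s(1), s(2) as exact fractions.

F'(s) = 4s^3 − 9s^2 − 4s − 1.
F(0) = −4, F'(0) = −1, so s(1) = 0 − (−4)/(−1) = −4.
F(−4) = 416, F'(−4) = −385, so s(2) = (−4) − 416/(−385) = −1124/385.

s(1) = −4, s(2) = −1124/385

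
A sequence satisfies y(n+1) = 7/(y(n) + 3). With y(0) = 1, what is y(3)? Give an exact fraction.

y(1) = 7/(1 + 3) = 7/4.
y(2) = 7/(7/4 + 3) = 28/19.
y(3) = 7/(28/19 + 3) = 133/85.

133/85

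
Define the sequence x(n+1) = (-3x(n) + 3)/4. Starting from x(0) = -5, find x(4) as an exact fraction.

-165/128

x(1) = (-3·(-5) + 3)/4 = 9/2.
x(2) = (-3·(9/2) + 3)/4 = -21/8.
x(3) = (-3·(-21/8) + 3)/4 = 87/32.
x(4) = (-3·(87/32) + 3)/4 = -165/128.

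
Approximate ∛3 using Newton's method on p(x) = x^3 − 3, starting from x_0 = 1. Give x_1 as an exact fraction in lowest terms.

5/3

p'(x) = 3x^2.
p(1) = −2, p'(1) = 3, so x_1 = 1 − (−2)/3 = 5/3.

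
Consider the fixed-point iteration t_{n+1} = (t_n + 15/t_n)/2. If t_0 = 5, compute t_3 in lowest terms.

t_1 = (5 + 15/5)/2 = 4.
t_2 = (4 + 15/4)/2 = 31/8.
t_3 = (31/8 + 15/(31/8))/2 = 1921/496.

1921/496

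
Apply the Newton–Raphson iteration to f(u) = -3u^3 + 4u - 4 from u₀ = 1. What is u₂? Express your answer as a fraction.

f'(u) = -9u^2 + 4.
f(1) = -3, f'(1) = -5, so u₁ = 1 - (-3)/(-5) = 2/5.
f(2/5) = -324/125, f'(2/5) = 64/25, so u₂ = (2/5) - (-324/125)/(64/25) = 113/80.

113/80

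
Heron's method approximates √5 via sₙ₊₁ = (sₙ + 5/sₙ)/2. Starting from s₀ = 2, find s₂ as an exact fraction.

s₁ = (2 + 5/2)/2 = 9/4.
s₂ = (9/4 + 5/(9/4))/2 = 161/72.

161/72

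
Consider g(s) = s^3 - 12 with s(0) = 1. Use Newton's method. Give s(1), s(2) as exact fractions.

s(1) = 14/3, s(2) = 1453/441

g'(s) = 3s^2.
g(1) = -11, g'(1) = 3, so s(1) = 1 - (-11)/3 = 14/3.
g(14/3) = 2420/27, g'(14/3) = 196/3, so s(2) = (14/3) - (2420/27)/(196/3) = 1453/441.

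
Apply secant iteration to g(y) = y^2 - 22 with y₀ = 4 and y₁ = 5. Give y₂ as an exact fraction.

14/3

g(4) = -6, g(5) = 3. y₂ = 5 - 3·(5 - 4)/(3 - (-6)) = 14/3.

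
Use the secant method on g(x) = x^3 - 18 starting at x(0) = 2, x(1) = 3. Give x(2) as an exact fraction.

g(2) = -10, g(3) = 9. x(2) = 3 - 9·(3 - 2)/(9 - (-10)) = 48/19.

48/19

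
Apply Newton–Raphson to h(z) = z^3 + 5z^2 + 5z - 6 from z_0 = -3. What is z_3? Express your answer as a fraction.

h'(z) = 3z^2 + 10z + 5.
h(-3) = -3, h'(-3) = 2, so z_1 = (-3) - (-3)/2 = -3/2.
h(-3/2) = -45/8, h'(-3/2) = -13/4, so z_2 = (-3/2) - (-45/8)/(-13/4) = -42/13.
h(-42/13) = -8100/2197, h'(-42/13) = 677/169, so z_3 = (-42/13) - (-8100/2197)/(677/169) = -20334/8801.

-20334/8801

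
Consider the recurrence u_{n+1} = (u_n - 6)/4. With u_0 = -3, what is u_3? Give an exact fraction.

u_1 = ((-3) - 6)/4 = -9/4.
u_2 = ((-9/4) - 6)/4 = -33/16.
u_3 = ((-33/16) - 6)/4 = -129/64.

-129/64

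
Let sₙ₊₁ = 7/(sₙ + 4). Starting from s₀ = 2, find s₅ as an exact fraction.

6167/4686

s₁ = 7/(2 + 4) = 7/6.
s₂ = 7/(7/6 + 4) = 42/31.
s₃ = 7/(42/31 + 4) = 217/166.
s₄ = 7/(217/166 + 4) = 1162/881.
s₅ = 7/(1162/881 + 4) = 6167/4686.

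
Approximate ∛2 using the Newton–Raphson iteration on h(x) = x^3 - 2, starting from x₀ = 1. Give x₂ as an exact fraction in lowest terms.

91/72

h'(x) = 3x^2.
h(1) = -1, h'(1) = 3, so x₁ = 1 - (-1)/3 = 4/3.
h(4/3) = 10/27, h'(4/3) = 16/3, so x₂ = (4/3) - (10/27)/(16/3) = 91/72.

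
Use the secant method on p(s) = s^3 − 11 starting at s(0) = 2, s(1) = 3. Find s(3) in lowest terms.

p(2) = −3, p(3) = 16. s(2) = 3 − 16·(3 − 2)/(16 − (−3)) = 41/19.
p(3) = 16, p(41/19) = −6528/6859. s(3) = (41/19) − (−6528/6859)·((41/19) − 3)/((−6528/6859) − 16) = 16025/7267.

16025/7267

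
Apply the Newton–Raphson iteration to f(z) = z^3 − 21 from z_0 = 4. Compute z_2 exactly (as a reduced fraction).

f'(z) = 3z^2.
f(4) = 43, f'(4) = 48, so z_1 = 4 − 43/48 = 149/48.
f(149/48) = 985517/110592, f'(149/48) = 22201/768, so z_2 = (149/48) − (985517/110592)/(22201/768) = 4469165/1598472.

4469165/1598472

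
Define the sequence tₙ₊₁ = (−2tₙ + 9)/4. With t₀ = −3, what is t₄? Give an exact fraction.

39/32

t₁ = (−2·(−3) + 9)/4 = 15/4.
t₂ = (−2·(15/4) + 9)/4 = 3/8.
t₃ = (−2·(3/8) + 9)/4 = 33/16.
t₄ = (−2·(33/16) + 9)/4 = 39/32.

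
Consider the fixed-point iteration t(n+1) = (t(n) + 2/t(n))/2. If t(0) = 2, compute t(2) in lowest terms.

t(1) = (2 + 2/2)/2 = 3/2.
t(2) = (3/2 + 2/(3/2))/2 = 17/12.

17/12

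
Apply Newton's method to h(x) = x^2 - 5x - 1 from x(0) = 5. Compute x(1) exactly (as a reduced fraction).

h'(x) = 2x - 5.
h(5) = -1, h'(5) = 5, so x(1) = 5 - (-1)/5 = 26/5.

26/5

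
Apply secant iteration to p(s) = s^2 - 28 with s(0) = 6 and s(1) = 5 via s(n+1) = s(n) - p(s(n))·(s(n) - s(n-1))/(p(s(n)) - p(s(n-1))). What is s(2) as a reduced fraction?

p(6) = 8, p(5) = -3. s(2) = 5 - (-3)·(5 - 6)/((-3) - 8) = 58/11.

58/11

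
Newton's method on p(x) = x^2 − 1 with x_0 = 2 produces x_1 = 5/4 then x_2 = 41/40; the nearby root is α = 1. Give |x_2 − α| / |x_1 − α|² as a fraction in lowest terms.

x_1 − α = 5/4 − 1 = 1/4, so |x_1 − α| = 1/4.
x_2 − α = 41/40 − 1 = 1/40, so |x_2 − α| = 1/40.
|x_1 − α|² = 1/16.
Ratio = (1/40) / (1/16) = 2/5.

2/5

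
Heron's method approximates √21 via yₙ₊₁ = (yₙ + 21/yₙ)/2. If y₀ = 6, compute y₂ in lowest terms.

y₁ = (6 + 21/6)/2 = 19/4.
y₂ = (19/4 + 21/(19/4))/2 = 697/152.

697/152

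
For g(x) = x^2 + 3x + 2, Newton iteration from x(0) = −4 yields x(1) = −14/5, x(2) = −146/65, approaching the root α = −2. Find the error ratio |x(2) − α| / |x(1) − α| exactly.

4/13

x(1) − α = −14/5 − (−2) = −14/5 + 2 = −4/5, so |x(1) − α| = 4/5.
x(2) − α = −146/65 − (−2) = −146/65 + 2 = −16/65, so |x(2) − α| = 16/65.
Ratio = (16/65) / (4/5) = 4/13.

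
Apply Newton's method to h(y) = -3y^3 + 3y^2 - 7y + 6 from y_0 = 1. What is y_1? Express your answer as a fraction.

9/10

h'(y) = -9y^2 + 6y - 7.
h(1) = -1, h'(1) = -10, so y_1 = 1 - (-1)/(-10) = 9/10.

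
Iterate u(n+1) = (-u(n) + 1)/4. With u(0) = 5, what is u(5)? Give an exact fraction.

u(1) = (-5 + 1)/4 = -1.
u(2) = (-(-1) + 1)/4 = 1/2.
u(3) = (-(1/2) + 1)/4 = 1/8.
u(4) = (-(1/8) + 1)/4 = 7/32.
u(5) = (-(7/32) + 1)/4 = 25/128.

25/128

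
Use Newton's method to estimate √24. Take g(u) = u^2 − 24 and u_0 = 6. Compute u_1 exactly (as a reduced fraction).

g'(u) = 2u.
g(6) = 12, g'(6) = 12, so u_1 = 6 − 12/12 = 5.

5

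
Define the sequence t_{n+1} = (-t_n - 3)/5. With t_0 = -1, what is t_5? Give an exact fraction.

-1562/3125

t_1 = (-(-1) - 3)/5 = -2/5.
t_2 = (-(-2/5) - 3)/5 = -13/25.
t_3 = (-(-13/25) - 3)/5 = -62/125.
t_4 = (-(-62/125) - 3)/5 = -313/625.
t_5 = (-(-313/625) - 3)/5 = -1562/3125.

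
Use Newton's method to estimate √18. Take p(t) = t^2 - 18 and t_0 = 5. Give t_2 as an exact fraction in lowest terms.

p'(t) = 2t.
p(5) = 7, p'(5) = 10, so t_1 = 5 - 7/10 = 43/10.
p(43/10) = 49/100, p'(43/10) = 43/5, so t_2 = (43/10) - (49/100)/(43/5) = 3649/860.

3649/860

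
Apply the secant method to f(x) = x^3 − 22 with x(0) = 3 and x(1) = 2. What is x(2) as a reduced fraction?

52/19

f(3) = 5, f(2) = −14. x(2) = 2 − (−14)·(2 − 3)/((−14) − 5) = 52/19.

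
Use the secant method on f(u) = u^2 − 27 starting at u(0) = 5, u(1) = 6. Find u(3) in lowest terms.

f(5) = −2, f(6) = 9. u(2) = 6 − 9·(6 − 5)/(9 − (−2)) = 57/11.
f(6) = 9, f(57/11) = −18/121. u(3) = (57/11) − (−18/121)·((57/11) − 6)/((−18/121) − 9) = 213/41.

213/41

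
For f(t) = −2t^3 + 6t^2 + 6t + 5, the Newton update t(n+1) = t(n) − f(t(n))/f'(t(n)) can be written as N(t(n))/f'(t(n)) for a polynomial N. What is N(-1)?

5

f'(t) = −6t^2 + 12t + 6.
N(t) = t·f'(t) − f(t) = t·(−6t^2 + 12t + 6) − (−2t^3 + 6t^2 + 6t + 5) = −4t^3 + 6t^2 − 5.
N(-1) = 5.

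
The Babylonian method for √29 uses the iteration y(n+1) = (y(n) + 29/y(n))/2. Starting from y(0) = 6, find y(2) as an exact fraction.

8401/1560

y(1) = (6 + 29/6)/2 = 65/12.
y(2) = (65/12 + 29/(65/12))/2 = 8401/1560.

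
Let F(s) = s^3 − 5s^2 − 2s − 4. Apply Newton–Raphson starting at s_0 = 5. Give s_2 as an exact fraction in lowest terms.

F'(s) = 3s^2 − 10s − 2.
F(5) = −14, F'(5) = 23, so s_1 = 5 − (−14)/23 = 129/23.
F(129/23) = 47824/12167, F'(129/23) = 19195/529, so s_2 = (129/23) − (47824/12167)/(19195/529) = 2428331/441485.

2428331/441485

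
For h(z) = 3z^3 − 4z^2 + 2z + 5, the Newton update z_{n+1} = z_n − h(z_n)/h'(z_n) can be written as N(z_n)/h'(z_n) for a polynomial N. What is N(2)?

27

h'(z) = 9z^2 − 8z + 2.
N(z) = z·h'(z) − h(z) = z·(9z^2 − 8z + 2) − (3z^3 − 4z^2 + 2z + 5) = 6z^3 − 4z^2 − 5.
N(2) = 27.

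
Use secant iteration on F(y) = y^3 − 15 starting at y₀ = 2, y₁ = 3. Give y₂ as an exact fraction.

45/19

F(2) = −7, F(3) = 12. y₂ = 3 − 12·(3 − 2)/(12 − (−7)) = 45/19.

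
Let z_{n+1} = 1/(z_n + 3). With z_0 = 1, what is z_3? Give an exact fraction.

z_1 = 1/(1 + 3) = 1/4.
z_2 = 1/(1/4 + 3) = 4/13.
z_3 = 1/(4/13 + 3) = 13/43.

13/43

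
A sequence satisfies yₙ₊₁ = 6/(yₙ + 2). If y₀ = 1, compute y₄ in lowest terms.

21/13

y₁ = 6/(1 + 2) = 2.
y₂ = 6/(2 + 2) = 3/2.
y₃ = 6/(3/2 + 2) = 12/7.
y₄ = 6/(12/7 + 2) = 21/13.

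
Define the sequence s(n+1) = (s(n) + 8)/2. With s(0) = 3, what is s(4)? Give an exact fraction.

123/16

s(1) = (3 + 8)/2 = 11/2.
s(2) = ((11/2) + 8)/2 = 27/4.
s(3) = ((27/4) + 8)/2 = 59/8.
s(4) = ((59/8) + 8)/2 = 123/16.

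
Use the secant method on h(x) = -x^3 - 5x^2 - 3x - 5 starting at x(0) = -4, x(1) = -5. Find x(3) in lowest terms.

-18965/4154

h(-4) = -9, h(-5) = 10. x(2) = (-5) - 10·((-5) - (-4))/(10 - (-9)) = -85/19.
h(-5) = 10, h(-85/19) = -14490/6859. x(3) = (-85/19) - (-14490/6859)·((-85/19) - (-5))/((-14490/6859) - 10) = -18965/4154.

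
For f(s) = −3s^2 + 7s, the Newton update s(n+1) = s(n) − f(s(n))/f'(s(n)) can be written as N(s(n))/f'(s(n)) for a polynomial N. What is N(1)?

−3

f'(s) = −6s + 7.
N(s) = s·f'(s) − f(s) = s·(−6s + 7) − (−3s^2 + 7s) = −3s^2.
N(1) = −3.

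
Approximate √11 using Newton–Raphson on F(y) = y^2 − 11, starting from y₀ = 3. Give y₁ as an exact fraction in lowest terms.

10/3

F'(y) = 2y.
F(3) = −2, F'(3) = 6, so y₁ = 3 − (−2)/6 = 10/3.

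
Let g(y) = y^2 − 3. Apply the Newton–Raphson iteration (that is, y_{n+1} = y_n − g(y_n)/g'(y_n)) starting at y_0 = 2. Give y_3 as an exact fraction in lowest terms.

g'(y) = 2y.
g(2) = 1, g'(2) = 4, so y_1 = 2 − 1/4 = 7/4.
g(7/4) = 1/16, g'(7/4) = 7/2, so y_2 = (7/4) − (1/16)/(7/2) = 97/56.
g(97/56) = 1/3136, g'(97/56) = 97/28, so y_3 = (97/56) − (1/3136)/(97/28) = 18817/10864.

18817/10864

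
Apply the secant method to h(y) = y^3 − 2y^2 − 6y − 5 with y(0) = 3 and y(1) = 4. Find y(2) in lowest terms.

h(3) = −14, h(4) = 3. y(2) = 4 − 3·(4 − 3)/(3 − (−14)) = 65/17.

65/17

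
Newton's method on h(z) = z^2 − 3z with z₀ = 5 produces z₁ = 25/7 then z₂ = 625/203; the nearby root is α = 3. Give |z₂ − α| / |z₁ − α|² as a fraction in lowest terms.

z₁ − α = 25/7 − 3 = 4/7, so |z₁ − α| = 4/7.
z₂ − α = 625/203 − 3 = 16/203, so |z₂ − α| = 16/203.
|z₁ − α|² = 16/49.
Ratio = (16/203) / (16/49) = 7/29.

7/29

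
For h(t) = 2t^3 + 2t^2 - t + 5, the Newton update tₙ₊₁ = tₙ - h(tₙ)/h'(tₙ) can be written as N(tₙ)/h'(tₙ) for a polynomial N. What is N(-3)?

-95

h'(t) = 6t^2 + 4t - 1.
N(t) = t·h'(t) - h(t) = t·(6t^2 + 4t - 1) - (2t^3 + 2t^2 - t + 5) = 4t^3 + 2t^2 - 5.
N(-3) = -95.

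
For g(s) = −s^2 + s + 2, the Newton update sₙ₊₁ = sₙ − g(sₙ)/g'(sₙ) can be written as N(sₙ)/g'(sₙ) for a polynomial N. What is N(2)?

g'(s) = −2s + 1.
N(s) = s·g'(s) − g(s) = s·(−2s + 1) − (−s^2 + s + 2) = −s^2 − 2.
N(2) = −6.

−6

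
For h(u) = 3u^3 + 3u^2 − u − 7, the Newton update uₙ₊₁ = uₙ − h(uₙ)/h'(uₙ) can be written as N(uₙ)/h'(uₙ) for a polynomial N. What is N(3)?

196

h'(u) = 9u^2 + 6u − 1.
N(u) = u·h'(u) − h(u) = u·(9u^2 + 6u − 1) − (3u^3 + 3u^2 − u − 7) = 6u^3 + 3u^2 + 7.
N(3) = 196.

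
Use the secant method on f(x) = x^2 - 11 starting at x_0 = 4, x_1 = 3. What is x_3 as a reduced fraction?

f(4) = 5, f(3) = -2. x_2 = 3 - (-2)·(3 - 4)/((-2) - 5) = 23/7.
f(3) = -2, f(23/7) = -10/49. x_3 = (23/7) - (-10/49)·((23/7) - 3)/((-10/49) - (-2)) = 73/22.

73/22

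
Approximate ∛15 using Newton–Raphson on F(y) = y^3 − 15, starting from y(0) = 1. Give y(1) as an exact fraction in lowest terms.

F'(y) = 3y^2.
F(1) = −14, F'(1) = 3, so y(1) = 1 − (−14)/3 = 17/3.

17/3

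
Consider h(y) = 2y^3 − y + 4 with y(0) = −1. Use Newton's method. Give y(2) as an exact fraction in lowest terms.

−2548/1795

h'(y) = 6y^2 − 1.
h(−1) = 3, h'(−1) = 5, so y(1) = (−1) − 3/5 = −8/5.
h(−8/5) = −324/125, h'(−8/5) = 359/25, so y(2) = (−8/5) − (−324/125)/(359/25) = −2548/1795.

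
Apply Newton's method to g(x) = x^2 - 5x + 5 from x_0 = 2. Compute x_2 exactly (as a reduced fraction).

4/3

g'(x) = 2x - 5.
g(2) = -1, g'(2) = -1, so x_1 = 2 - (-1)/(-1) = 1.
g(1) = 1, g'(1) = -3, so x_2 = 1 - 1/(-3) = 4/3.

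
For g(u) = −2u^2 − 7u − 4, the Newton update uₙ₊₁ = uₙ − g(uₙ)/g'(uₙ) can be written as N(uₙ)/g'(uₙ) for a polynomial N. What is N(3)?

g'(u) = −4u − 7.
N(u) = u·g'(u) − g(u) = u·(−4u − 7) − (−2u^2 − 7u − 4) = −2u^2 + 4.
N(3) = −14.

−14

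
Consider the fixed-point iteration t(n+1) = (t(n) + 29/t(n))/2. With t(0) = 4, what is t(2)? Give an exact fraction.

t(1) = (4 + 29/4)/2 = 45/8.
t(2) = (45/8 + 29/(45/8))/2 = 3881/720.

3881/720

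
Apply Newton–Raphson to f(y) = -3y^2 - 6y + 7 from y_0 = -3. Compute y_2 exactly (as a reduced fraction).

-373/132

f'(y) = -6y - 6.
f(-3) = -2, f'(-3) = 12, so y_1 = (-3) - (-2)/12 = -17/6.
f(-17/6) = -1/12, f'(-17/6) = 11, so y_2 = (-17/6) - (-1/12)/11 = -373/132.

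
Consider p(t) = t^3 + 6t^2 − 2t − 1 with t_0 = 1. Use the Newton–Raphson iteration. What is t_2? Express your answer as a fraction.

9973/17017

p'(t) = 3t^2 + 12t − 2.
p(1) = 4, p'(1) = 13, so t_1 = 1 − 4/13 = 9/13.
p(9/13) = 1808/2197, p'(9/13) = 1309/169, so t_2 = (9/13) − (1808/2197)/(1309/169) = 9973/17017.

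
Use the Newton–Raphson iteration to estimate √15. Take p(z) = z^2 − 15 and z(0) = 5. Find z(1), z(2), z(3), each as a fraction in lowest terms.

p'(z) = 2z.
p(5) = 10, p'(5) = 10, so z(1) = 5 − 10/10 = 4.
p(4) = 1, p'(4) = 8, so z(2) = 4 − 1/8 = 31/8.
p(31/8) = 1/64, p'(31/8) = 31/4, so z(3) = (31/8) − (1/64)/(31/4) = 1921/496.

z(1) = 4, z(2) = 31/8, z(3) = 1921/496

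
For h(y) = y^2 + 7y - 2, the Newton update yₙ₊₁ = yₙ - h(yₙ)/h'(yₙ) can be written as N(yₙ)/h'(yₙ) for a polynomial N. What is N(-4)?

h'(y) = 2y + 7.
N(y) = y·h'(y) - h(y) = y·(2y + 7) - (y^2 + 7y - 2) = y^2 + 2.
N(-4) = 18.

18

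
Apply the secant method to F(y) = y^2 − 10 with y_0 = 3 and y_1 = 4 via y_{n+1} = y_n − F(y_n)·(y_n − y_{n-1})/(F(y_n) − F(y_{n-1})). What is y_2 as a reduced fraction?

F(3) = −1, F(4) = 6. y_2 = 4 − 6·(4 − 3)/(6 − (−1)) = 22/7.

22/7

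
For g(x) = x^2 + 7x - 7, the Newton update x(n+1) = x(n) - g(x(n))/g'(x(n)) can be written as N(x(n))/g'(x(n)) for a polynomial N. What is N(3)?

g'(x) = 2x + 7.
N(x) = x·g'(x) - g(x) = x·(2x + 7) - (x^2 + 7x - 7) = x^2 + 7.
N(3) = 16.

16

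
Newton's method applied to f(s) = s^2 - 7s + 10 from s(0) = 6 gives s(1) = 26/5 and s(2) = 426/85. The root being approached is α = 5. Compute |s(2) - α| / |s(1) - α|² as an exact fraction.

s(1) - α = 26/5 - 5 = 1/5, so |s(1) - α| = 1/5.
s(2) - α = 426/85 - 5 = 1/85, so |s(2) - α| = 1/85.
|s(1) - α|² = 1/25.
Ratio = (1/85) / (1/25) = 5/17.

5/17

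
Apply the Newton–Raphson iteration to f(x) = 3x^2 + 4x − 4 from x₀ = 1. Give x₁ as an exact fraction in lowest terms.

f'(x) = 6x + 4.
f(1) = 3, f'(1) = 10, so x₁ = 1 − 3/10 = 7/10.

7/10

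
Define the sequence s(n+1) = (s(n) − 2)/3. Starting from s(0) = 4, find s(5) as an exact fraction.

s(1) = (4 − 2)/3 = 2/3.
s(2) = ((2/3) − 2)/3 = −4/9.
s(3) = ((−4/9) − 2)/3 = −22/27.
s(4) = ((−22/27) − 2)/3 = −76/81.
s(5) = ((−76/81) − 2)/3 = −238/243.

−238/243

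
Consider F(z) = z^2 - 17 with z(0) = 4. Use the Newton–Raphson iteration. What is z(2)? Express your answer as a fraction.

2177/528

F'(z) = 2z.
F(4) = -1, F'(4) = 8, so z(1) = 4 - (-1)/8 = 33/8.
F(33/8) = 1/64, F'(33/8) = 33/4, so z(2) = (33/8) - (1/64)/(33/4) = 2177/528.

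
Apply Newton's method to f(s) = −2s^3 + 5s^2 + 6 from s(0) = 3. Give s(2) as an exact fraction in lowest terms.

f'(s) = −6s^2 + 10s.
f(3) = −3, f'(3) = −24, so s(1) = 3 − (−3)/(−24) = 23/8.
f(23/8) = −51/256, f'(23/8) = −667/32, so s(2) = (23/8) − (−51/256)/(−667/32) = 7645/2668.

7645/2668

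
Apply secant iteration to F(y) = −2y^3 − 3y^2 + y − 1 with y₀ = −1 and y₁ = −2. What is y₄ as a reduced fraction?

F(−1) = −3, F(−2) = 1. y₂ = (−2) − 1·((−2) − (−1))/(1 − (−3)) = −7/4.
F(−2) = 1, F(−7/4) = −39/32. y₃ = (−7/4) − (−39/32)·((−7/4) − (−2))/((−39/32) − 1) = −134/71.
F(−7/4) = −39/32, F(−134/71) = −45825/357911. y₄ = (−134/71) − (−45825/357911)·((−134/71) − (−7/4))/((−45825/357911) − (−39/32)) = −609694/320311.

−609694/320311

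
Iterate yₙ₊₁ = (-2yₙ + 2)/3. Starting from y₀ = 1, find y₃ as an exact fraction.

y₁ = (-2·1 + 2)/3 = 0.
y₂ = (-2·0 + 2)/3 = 2/3.
y₃ = (-2·(2/3) + 2)/3 = 2/9.

2/9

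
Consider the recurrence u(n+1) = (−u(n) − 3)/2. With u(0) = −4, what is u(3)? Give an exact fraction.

−5/8

u(1) = (−(−4) − 3)/2 = 1/2.
u(2) = (−(1/2) − 3)/2 = −7/4.
u(3) = (−(−7/4) − 3)/2 = −5/8.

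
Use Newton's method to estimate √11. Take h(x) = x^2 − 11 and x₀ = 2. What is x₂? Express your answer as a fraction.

h'(x) = 2x.
h(2) = −7, h'(2) = 4, so x₁ = 2 − (−7)/4 = 15/4.
h(15/4) = 49/16, h'(15/4) = 15/2, so x₂ = (15/4) − (49/16)/(15/2) = 401/120.

401/120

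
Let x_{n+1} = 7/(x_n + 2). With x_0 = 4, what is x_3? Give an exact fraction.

133/80

x_1 = 7/(4 + 2) = 7/6.
x_2 = 7/(7/6 + 2) = 42/19.
x_3 = 7/(42/19 + 2) = 133/80.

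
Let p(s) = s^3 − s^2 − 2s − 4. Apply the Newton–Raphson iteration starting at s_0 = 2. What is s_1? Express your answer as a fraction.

p'(s) = 3s^2 − 2s − 2.
p(2) = −4, p'(2) = 6, so s_1 = 2 − (−4)/6 = 8/3.

8/3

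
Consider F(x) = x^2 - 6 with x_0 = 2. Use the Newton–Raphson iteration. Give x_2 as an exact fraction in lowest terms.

F'(x) = 2x.
F(2) = -2, F'(2) = 4, so x_1 = 2 - (-2)/4 = 5/2.
F(5/2) = 1/4, F'(5/2) = 5, so x_2 = (5/2) - (1/4)/5 = 49/20.

49/20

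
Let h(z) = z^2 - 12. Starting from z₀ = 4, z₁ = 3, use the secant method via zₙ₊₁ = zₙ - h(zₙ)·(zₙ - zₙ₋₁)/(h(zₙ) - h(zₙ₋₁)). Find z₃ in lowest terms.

h(4) = 4, h(3) = -3. z₂ = 3 - (-3)·(3 - 4)/((-3) - 4) = 24/7.
h(3) = -3, h(24/7) = -12/49. z₃ = (24/7) - (-12/49)·((24/7) - 3)/((-12/49) - (-3)) = 52/15.

52/15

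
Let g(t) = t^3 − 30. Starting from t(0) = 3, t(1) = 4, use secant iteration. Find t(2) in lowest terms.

g(3) = −3, g(4) = 34. t(2) = 4 − 34·(4 − 3)/(34 − (−3)) = 114/37.

114/37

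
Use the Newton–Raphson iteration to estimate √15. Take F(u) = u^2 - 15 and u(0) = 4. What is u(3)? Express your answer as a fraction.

F'(u) = 2u.
F(4) = 1, F'(4) = 8, so u(1) = 4 - 1/8 = 31/8.
F(31/8) = 1/64, F'(31/8) = 31/4, so u(2) = (31/8) - (1/64)/(31/4) = 1921/496.
F(1921/496) = 1/246016, F'(1921/496) = 1921/248, so u(3) = (1921/496) - (1/246016)/(1921/248) = 7380481/1905632.

7380481/1905632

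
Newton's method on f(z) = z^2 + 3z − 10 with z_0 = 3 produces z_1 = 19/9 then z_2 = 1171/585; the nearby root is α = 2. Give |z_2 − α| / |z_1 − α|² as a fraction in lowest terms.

z_1 − α = 19/9 − 2 = 1/9, so |z_1 − α| = 1/9.
z_2 − α = 1171/585 − 2 = 1/585, so |z_2 − α| = 1/585.
|z_1 − α|² = 1/81.
Ratio = (1/585) / (1/81) = 9/65.

9/65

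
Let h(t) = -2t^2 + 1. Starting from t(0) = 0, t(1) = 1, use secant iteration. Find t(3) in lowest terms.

2/3

h(0) = 1, h(1) = -1. t(2) = 1 - (-1)·(1 - 0)/((-1) - 1) = 1/2.
h(1) = -1, h(1/2) = 1/2. t(3) = (1/2) - (1/2)·((1/2) - 1)/((1/2) - (-1)) = 2/3.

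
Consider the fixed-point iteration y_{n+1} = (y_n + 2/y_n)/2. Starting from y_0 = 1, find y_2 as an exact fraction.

y_1 = (1 + 2/1)/2 = 3/2.
y_2 = (3/2 + 2/(3/2))/2 = 17/12.

17/12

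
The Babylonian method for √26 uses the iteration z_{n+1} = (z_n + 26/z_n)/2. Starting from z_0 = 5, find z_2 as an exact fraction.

z_1 = (5 + 26/5)/2 = 51/10.
z_2 = (51/10 + 26/(51/10))/2 = 5201/1020.

5201/1020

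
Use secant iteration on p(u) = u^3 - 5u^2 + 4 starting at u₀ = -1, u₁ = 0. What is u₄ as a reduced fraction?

p(-1) = -2, p(0) = 4. u₂ = 0 - 4·(0 - (-1))/(4 - (-2)) = -2/3.
p(0) = 4, p(-2/3) = 40/27. u₃ = (-2/3) - (40/27)·((-2/3) - 0)/((40/27) - 4) = -18/17.
p(-2/3) = 40/27, p(-18/17) = -13720/4913. u₄ = (-18/17) - (-13720/4913)·((-18/17) - (-2/3))/((-13720/4913) - (40/27)) = -5688/7087.

-5688/7087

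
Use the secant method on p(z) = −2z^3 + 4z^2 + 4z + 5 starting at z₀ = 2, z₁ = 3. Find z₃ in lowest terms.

p(2) = 13, p(3) = −1. z₂ = 3 − (−1)·(3 − 2)/((−1) − 13) = 41/14.
p(3) = −1, p(41/14) = 1079/1372. z₃ = (41/14) − (1079/1372)·((41/14) − 3)/((1079/1372) − (−1)) = 7255/2451.

7255/2451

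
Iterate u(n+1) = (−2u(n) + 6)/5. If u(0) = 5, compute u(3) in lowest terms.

u(1) = (−2·5 + 6)/5 = −4/5.
u(2) = (−2·(−4/5) + 6)/5 = 38/25.
u(3) = (−2·(38/25) + 6)/5 = 74/125.

74/125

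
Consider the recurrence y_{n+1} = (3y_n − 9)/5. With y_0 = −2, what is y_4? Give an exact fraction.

y_1 = (3·(−2) − 9)/5 = −3.
y_2 = (3·(−3) − 9)/5 = −18/5.
y_3 = (3·(−18/5) − 9)/5 = −99/25.
y_4 = (3·(−99/25) − 9)/5 = −522/125.

−522/125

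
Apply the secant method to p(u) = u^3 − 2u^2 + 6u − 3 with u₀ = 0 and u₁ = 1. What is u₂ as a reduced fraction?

3/5

p(0) = −3, p(1) = 2. u₂ = 1 − 2·(1 − 0)/(2 − (−3)) = 3/5.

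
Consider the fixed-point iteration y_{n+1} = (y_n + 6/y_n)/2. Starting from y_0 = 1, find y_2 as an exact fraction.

73/28

y_1 = (1 + 6/1)/2 = 7/2.
y_2 = (7/2 + 6/(7/2))/2 = 73/28.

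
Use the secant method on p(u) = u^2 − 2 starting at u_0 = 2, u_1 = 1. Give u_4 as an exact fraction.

p(2) = 2, p(1) = −1. u_2 = 1 − (−1)·(1 − 2)/((−1) − 2) = 4/3.
p(1) = −1, p(4/3) = −2/9. u_3 = (4/3) − (−2/9)·((4/3) − 1)/((−2/9) − (−1)) = 10/7.
p(4/3) = −2/9, p(10/7) = 2/49. u_4 = (10/7) − (2/49)·((10/7) − (4/3))/((2/49) − (−2/9)) = 41/29.

41/29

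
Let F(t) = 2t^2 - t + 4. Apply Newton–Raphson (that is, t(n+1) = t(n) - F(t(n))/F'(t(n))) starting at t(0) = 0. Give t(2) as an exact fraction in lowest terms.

28/15

F'(t) = 4t - 1.
F(0) = 4, F'(0) = -1, so t(1) = 0 - 4/(-1) = 4.
F(4) = 32, F'(4) = 15, so t(2) = 4 - 32/15 = 28/15.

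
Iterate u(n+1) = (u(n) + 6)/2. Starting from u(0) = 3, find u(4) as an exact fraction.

u(1) = (3 + 6)/2 = 9/2.
u(2) = ((9/2) + 6)/2 = 21/4.
u(3) = ((21/4) + 6)/2 = 45/8.
u(4) = ((45/8) + 6)/2 = 93/16.

93/16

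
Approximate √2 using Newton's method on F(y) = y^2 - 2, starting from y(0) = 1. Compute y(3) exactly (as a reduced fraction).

577/408

F'(y) = 2y.
F(1) = -1, F'(1) = 2, so y(1) = 1 - (-1)/2 = 3/2.
F(3/2) = 1/4, F'(3/2) = 3, so y(2) = (3/2) - (1/4)/3 = 17/12.
F(17/12) = 1/144, F'(17/12) = 17/6, so y(3) = (17/12) - (1/144)/(17/6) = 577/408.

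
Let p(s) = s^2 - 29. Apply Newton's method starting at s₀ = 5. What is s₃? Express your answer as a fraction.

p'(s) = 2s.
p(5) = -4, p'(5) = 10, so s₁ = 5 - (-4)/10 = 27/5.
p(27/5) = 4/25, p'(27/5) = 54/5, so s₂ = (27/5) - (4/25)/(54/5) = 727/135.
p(727/135) = 4/18225, p'(727/135) = 1454/135, so s₃ = (727/135) - (4/18225)/(1454/135) = 528527/98145.

528527/98145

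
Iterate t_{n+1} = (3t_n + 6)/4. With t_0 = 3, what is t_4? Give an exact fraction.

t_1 = (3·3 + 6)/4 = 15/4.
t_2 = (3·(15/4) + 6)/4 = 69/16.
t_3 = (3·(69/16) + 6)/4 = 303/64.
t_4 = (3·(303/64) + 6)/4 = 1293/256.

1293/256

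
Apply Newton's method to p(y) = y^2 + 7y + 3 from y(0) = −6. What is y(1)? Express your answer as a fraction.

−33/5

p'(y) = 2y + 7.
p(−6) = −3, p'(−6) = −5, so y(1) = (−6) − (−3)/(−5) = −33/5.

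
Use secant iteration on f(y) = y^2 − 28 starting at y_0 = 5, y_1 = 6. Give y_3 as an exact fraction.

f(5) = −3, f(6) = 8. y_2 = 6 − 8·(6 − 5)/(8 − (−3)) = 58/11.
f(6) = 8, f(58/11) = −24/121. y_3 = (58/11) − (−24/121)·((58/11) − 6)/((−24/121) − 8) = 164/31.

164/31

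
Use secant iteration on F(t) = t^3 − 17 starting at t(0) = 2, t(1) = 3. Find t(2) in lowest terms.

47/19

F(2) = −9, F(3) = 10. t(2) = 3 − 10·(3 − 2)/(10 − (−9)) = 47/19.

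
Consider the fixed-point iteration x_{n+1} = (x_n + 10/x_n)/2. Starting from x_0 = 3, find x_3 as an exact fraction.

1039681/328776

x_1 = (3 + 10/3)/2 = 19/6.
x_2 = (19/6 + 10/(19/6))/2 = 721/228.
x_3 = (721/228 + 10/(721/228))/2 = 1039681/328776.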